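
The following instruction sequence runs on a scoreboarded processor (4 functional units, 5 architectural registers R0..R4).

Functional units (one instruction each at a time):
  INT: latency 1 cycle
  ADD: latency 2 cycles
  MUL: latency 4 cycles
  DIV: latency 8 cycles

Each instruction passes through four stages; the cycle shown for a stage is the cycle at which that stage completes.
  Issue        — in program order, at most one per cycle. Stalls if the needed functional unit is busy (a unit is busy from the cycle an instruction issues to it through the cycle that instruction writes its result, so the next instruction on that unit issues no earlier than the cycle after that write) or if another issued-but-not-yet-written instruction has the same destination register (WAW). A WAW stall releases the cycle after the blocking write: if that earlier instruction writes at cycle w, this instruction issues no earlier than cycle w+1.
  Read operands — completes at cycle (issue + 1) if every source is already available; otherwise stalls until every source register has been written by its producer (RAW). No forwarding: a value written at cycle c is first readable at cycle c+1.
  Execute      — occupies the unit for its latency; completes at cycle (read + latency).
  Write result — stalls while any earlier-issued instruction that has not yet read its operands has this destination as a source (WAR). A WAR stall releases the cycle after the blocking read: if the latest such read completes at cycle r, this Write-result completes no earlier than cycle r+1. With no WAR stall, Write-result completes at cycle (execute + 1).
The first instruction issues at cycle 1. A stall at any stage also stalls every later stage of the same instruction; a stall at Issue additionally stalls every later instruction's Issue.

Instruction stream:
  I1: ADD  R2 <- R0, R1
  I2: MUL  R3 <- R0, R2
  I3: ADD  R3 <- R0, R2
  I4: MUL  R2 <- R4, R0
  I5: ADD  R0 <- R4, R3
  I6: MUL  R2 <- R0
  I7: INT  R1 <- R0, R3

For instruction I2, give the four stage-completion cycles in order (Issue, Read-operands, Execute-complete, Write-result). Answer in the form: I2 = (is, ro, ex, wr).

I2 = (2, 6, 10, 11)

I1 -> (1, 2, 4, 5)
I2 -> (2, 6, 10, 11)  // RAW R2: wait I1 write@5
I3 -> (12, 13, 15, 16)  // WAW R3: wait I2 write@11
I4 -> (13, 14, 18, 19)
I5 -> (17, 18, 20, 21)  // struct: ADD busy until I3 writes@16
I6 -> (20, 22, 26, 27)  // struct: MUL busy until I4 writes@19, RAW R0: wait I5 write@21
I7 -> (21, 22, 23, 24)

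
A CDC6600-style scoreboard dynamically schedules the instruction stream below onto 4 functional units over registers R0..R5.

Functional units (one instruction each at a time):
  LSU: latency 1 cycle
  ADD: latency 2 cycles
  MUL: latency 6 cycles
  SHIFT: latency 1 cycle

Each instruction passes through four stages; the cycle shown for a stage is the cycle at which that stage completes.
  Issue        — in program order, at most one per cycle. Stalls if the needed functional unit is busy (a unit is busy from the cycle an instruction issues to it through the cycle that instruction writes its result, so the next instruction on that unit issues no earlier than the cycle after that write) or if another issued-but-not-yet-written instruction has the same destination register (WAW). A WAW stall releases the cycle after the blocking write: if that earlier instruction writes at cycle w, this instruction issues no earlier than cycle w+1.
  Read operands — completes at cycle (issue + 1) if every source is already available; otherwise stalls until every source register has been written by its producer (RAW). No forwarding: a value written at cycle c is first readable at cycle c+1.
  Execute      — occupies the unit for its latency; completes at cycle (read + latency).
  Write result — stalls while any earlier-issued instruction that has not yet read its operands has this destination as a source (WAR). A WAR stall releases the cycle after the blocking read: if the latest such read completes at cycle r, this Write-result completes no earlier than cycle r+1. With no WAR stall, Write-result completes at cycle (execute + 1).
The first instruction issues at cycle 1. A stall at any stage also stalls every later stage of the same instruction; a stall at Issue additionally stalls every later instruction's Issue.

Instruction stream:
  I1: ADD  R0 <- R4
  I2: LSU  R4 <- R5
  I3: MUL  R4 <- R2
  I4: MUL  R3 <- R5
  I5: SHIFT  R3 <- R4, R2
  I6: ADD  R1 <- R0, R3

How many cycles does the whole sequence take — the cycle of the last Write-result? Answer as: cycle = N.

cycle = 31

[1] issue I1 (ADD)
[2] I1 read-ops, issue I2 (LSU)
[3] I2 read-ops
[4] I1 finished on ADD, I2 finished on LSU
[5] I1→R0, I2→R4
[6] issue I3 (MUL)
[7] I3 read-ops
[13] I3 finished on MUL
[14] I3→R4
[15] issue I4 (MUL)
[16] I4 read-ops
[22] I4 finished on MUL
[23] I4→R3
[24] issue I5 (SHIFT)
[25] I5 read-ops, issue I6 (ADD)
[26] I5 finished on SHIFT
[27] I5→R3
[28] I6 read-ops
[30] I6 finished on ADD
[31] I6→R1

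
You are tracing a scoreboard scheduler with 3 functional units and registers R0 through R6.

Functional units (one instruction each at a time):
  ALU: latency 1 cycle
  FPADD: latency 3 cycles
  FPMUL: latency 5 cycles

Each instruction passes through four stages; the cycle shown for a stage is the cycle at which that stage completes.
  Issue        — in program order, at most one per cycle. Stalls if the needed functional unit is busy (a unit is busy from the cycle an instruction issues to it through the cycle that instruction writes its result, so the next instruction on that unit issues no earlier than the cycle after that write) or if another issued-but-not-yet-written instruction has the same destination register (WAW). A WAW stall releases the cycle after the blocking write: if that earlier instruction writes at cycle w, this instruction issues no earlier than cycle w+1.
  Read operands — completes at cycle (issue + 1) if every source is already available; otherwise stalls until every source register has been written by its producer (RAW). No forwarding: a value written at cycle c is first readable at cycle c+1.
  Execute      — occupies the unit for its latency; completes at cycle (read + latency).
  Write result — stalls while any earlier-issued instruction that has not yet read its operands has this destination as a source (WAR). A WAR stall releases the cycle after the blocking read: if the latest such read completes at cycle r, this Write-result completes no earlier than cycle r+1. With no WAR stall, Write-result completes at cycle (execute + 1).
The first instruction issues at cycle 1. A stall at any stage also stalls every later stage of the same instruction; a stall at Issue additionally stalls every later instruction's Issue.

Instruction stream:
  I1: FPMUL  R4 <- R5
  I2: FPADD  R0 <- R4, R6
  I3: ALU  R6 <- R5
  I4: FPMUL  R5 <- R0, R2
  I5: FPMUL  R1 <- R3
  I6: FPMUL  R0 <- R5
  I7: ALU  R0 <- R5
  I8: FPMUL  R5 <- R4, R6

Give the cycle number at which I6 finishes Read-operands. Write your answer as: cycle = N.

c1: issue I1 (FPMUL)
c2: I1 read-ops, issue I2 (FPADD)
c3: issue I3 (ALU)
c4: I3 read-ops
c5: I3 finished on ALU
c7: I1 finished on FPMUL
c8: I1→R4
c9: I2 read-ops, issue I4 (FPMUL)
c10: I3→R6
c12: I2 finished on FPADD
c13: I2→R0
c14: I4 read-ops
c19: I4 finished on FPMUL
c20: I4→R5
c21: issue I5 (FPMUL)
c22: I5 read-ops
c27: I5 finished on FPMUL
c28: I5→R1
c29: issue I6 (FPMUL)
c30: I6 read-ops
c35: I6 finished on FPMUL
c36: I6→R0
c37: issue I7 (ALU)
c38: I7 read-ops, issue I8 (FPMUL)
c39: I7 finished on ALU, I8 read-ops
c40: I7→R0
c44: I8 finished on FPMUL
c45: I8→R5

cycle = 30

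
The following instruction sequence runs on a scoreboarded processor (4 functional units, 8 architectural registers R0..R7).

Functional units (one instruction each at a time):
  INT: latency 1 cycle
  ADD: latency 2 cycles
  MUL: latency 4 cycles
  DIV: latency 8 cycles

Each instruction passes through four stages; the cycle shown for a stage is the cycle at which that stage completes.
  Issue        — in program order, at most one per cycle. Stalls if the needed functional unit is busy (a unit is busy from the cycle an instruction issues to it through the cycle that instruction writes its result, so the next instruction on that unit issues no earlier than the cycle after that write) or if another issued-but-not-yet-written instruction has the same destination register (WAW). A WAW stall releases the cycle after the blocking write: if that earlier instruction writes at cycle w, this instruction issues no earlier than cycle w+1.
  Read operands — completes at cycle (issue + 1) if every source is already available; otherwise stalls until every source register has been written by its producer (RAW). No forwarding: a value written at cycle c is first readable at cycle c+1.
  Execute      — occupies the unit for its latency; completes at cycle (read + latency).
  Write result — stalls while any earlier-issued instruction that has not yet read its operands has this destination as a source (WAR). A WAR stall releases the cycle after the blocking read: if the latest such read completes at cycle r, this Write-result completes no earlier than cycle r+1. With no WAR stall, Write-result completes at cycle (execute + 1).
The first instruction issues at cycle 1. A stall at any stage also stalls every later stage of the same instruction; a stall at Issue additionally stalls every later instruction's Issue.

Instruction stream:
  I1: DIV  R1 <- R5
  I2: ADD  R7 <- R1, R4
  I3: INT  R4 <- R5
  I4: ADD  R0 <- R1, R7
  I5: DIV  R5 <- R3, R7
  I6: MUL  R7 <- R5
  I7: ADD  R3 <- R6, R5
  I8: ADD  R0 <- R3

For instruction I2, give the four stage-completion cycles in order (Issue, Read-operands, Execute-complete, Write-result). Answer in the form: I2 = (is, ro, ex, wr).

I2 = (2, 12, 14, 15)

[I1] 1/2/10/11
[I2] 2/12/14/15  (RAW R1: wait I1 write@11)
[I3] 3/4/5/13  (WAR R4: wait I2 read@12)
[I4] 16/17/19/20  (struct: ADD busy until I2 writes@15)
[I5] 17/18/26/27
[I6] 18/28/32/33  (RAW R5: wait I5 write@27)
[I7] 21/28/30/31  (struct: ADD busy until I4 writes@20; RAW R5: wait I5 write@27)
[I8] 32/33/35/36  (struct: ADD busy until I7 writes@31)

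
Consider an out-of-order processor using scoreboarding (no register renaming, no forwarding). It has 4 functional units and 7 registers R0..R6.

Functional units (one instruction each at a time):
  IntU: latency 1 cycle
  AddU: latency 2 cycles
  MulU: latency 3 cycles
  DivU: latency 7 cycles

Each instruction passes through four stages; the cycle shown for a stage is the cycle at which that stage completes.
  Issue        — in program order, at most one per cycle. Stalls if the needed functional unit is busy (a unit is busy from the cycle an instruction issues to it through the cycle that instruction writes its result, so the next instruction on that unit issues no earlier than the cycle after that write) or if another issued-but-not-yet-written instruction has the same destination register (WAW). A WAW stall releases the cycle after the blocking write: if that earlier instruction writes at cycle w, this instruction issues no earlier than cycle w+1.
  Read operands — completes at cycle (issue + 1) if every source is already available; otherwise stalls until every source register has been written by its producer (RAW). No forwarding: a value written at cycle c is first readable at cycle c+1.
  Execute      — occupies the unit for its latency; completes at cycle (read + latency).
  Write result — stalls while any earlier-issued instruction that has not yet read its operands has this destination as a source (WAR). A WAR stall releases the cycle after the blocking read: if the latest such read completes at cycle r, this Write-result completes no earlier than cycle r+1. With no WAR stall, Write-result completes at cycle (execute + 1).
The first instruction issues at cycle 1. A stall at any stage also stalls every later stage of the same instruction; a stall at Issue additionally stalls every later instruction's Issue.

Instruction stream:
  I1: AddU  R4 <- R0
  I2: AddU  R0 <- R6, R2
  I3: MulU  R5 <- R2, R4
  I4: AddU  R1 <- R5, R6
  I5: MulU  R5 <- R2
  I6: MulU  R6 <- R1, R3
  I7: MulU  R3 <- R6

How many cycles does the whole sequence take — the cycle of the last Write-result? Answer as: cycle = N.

t=1  issue I1 (AddU)
t=2  I1 read-ops
t=4  I1 finished on AddU
t=5  I1→R4
t=6  issue I2 (AddU)
t=7  I2 read-ops | issue I3 (MulU)
t=8  I3 read-ops
t=9  I2 finished on AddU
t=10  I2→R0
t=11  I3 finished on MulU | issue I4 (AddU)
t=12  I3→R5
t=13  I4 read-ops | issue I5 (MulU)
t=14  I5 read-ops
t=15  I4 finished on AddU
t=16  I4→R1
t=17  I5 finished on MulU
t=18  I5→R5
t=19  issue I6 (MulU)
t=20  I6 read-ops
t=23  I6 finished on MulU
t=24  I6→R6
t=25  issue I7 (MulU)
t=26  I7 read-ops
t=29  I7 finished on MulU
t=30  I7→R3

cycle = 30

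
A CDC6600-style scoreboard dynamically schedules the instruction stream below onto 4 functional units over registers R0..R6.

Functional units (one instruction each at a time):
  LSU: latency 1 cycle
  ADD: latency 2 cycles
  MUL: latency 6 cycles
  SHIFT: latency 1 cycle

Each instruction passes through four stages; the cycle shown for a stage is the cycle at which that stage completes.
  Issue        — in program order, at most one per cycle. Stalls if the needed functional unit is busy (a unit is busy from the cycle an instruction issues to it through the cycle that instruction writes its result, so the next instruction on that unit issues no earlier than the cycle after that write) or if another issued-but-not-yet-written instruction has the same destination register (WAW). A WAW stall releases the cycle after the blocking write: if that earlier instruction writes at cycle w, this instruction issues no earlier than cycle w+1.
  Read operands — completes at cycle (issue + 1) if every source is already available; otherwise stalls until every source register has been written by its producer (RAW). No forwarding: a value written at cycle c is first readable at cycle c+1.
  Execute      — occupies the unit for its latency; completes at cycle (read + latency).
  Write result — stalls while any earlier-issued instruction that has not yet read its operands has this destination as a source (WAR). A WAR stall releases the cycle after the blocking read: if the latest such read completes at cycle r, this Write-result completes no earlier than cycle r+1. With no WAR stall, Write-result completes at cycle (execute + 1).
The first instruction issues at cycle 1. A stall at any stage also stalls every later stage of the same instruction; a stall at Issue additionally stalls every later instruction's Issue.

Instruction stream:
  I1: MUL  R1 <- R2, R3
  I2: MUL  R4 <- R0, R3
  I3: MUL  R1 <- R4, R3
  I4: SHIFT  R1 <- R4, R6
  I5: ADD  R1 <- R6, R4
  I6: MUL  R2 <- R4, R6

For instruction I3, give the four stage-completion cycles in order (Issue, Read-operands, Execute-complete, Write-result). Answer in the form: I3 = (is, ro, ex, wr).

I3 = (19, 20, 26, 27)

t=1  I1 issues→MUL
t=2  I1 reads
t=8  I1 exec-done
t=9  I1 writes R1
t=10  I2 issues→MUL
t=11  I2 reads
t=17  I2 exec-done
t=18  I2 writes R4
t=19  I3 issues→MUL
t=20  I3 reads
t=26  I3 exec-done
t=27  I3 writes R1
t=28  I4 issues→SHIFT
t=29  I4 reads
t=30  I4 exec-done
t=31  I4 writes R1
t=32  I5 issues→ADD
t=33  I5 reads, I6 issues→MUL
t=34  I6 reads
t=35  I5 exec-done
t=36  I5 writes R1
t=40  I6 exec-done
t=41  I6 writes R2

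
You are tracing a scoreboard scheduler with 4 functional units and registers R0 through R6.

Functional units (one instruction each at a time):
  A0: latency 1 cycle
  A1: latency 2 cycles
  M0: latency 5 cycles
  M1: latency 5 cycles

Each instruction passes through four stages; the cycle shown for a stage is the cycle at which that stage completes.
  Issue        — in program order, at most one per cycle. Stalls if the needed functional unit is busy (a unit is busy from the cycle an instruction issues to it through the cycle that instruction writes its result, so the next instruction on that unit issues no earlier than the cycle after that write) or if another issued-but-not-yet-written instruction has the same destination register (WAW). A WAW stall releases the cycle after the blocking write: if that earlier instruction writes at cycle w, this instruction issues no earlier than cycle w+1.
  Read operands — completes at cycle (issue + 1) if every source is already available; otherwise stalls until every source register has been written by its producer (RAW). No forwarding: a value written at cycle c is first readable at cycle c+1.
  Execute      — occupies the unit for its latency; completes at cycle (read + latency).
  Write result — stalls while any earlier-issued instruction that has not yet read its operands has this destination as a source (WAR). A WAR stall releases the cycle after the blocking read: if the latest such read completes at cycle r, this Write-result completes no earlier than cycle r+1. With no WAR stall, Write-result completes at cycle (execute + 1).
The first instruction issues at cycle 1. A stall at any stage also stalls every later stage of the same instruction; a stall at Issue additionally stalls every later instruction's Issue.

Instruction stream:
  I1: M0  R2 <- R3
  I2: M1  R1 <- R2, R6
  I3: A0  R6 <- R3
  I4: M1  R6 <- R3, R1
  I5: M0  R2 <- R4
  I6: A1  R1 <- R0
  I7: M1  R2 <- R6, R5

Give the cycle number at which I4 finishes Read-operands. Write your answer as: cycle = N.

[I1] 1/2/7/8
[I2] 2/9/14/15  (RAW R2: wait I1 write@8)
[I3] 3/4/5/10  (WAR R6: wait I2 read@9)
[I4] 16/17/22/23  (struct: M1 busy until I2 writes@15)
[I5] 17/18/23/24
[I6] 18/19/21/22
[I7] 25/26/31/32  (WAW R2: wait I5 write@24)

cycle = 17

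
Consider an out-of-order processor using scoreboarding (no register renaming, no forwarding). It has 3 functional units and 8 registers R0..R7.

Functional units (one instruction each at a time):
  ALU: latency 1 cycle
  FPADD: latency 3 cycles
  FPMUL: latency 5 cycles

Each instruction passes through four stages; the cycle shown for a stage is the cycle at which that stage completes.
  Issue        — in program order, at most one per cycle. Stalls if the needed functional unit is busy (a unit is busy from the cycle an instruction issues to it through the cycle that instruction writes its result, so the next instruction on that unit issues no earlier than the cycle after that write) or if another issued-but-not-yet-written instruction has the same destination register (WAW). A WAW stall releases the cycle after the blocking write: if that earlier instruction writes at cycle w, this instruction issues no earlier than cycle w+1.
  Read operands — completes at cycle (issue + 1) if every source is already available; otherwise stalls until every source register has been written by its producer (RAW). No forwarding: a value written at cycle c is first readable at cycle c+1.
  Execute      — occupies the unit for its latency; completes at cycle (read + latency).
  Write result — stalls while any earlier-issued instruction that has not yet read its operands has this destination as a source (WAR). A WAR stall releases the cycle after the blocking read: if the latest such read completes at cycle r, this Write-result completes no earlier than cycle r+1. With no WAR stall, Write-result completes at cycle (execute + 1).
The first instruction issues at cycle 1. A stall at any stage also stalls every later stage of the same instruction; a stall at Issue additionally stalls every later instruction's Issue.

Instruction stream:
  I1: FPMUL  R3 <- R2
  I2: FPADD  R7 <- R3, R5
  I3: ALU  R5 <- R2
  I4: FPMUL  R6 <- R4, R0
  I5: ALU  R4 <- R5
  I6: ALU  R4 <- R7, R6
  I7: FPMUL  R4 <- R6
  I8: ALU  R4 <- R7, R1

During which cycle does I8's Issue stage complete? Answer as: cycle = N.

cycle = 28

[1] issue I1 (FPMUL)
[2] I1 read-ops | issue I2 (FPADD)
[3] issue I3 (ALU)
[4] I3 read-ops
[5] I3 finished on ALU
[7] I1 finished on FPMUL
[8] I1→R3
[9] I2 read-ops | issue I4 (FPMUL)
[10] I3→R5 | I4 read-ops
[11] issue I5 (ALU)
[12] I2 finished on FPADD | I5 read-ops
[13] I2→R7 | I5 finished on ALU
[14] I5→R4
[15] I4 finished on FPMUL | issue I6 (ALU)
[16] I4→R6
[17] I6 read-ops
[18] I6 finished on ALU
[19] I6→R4
[20] issue I7 (FPMUL)
[21] I7 read-ops
[26] I7 finished on FPMUL
[27] I7→R4
[28] issue I8 (ALU)
[29] I8 read-ops
[30] I8 finished on ALU
[31] I8→R4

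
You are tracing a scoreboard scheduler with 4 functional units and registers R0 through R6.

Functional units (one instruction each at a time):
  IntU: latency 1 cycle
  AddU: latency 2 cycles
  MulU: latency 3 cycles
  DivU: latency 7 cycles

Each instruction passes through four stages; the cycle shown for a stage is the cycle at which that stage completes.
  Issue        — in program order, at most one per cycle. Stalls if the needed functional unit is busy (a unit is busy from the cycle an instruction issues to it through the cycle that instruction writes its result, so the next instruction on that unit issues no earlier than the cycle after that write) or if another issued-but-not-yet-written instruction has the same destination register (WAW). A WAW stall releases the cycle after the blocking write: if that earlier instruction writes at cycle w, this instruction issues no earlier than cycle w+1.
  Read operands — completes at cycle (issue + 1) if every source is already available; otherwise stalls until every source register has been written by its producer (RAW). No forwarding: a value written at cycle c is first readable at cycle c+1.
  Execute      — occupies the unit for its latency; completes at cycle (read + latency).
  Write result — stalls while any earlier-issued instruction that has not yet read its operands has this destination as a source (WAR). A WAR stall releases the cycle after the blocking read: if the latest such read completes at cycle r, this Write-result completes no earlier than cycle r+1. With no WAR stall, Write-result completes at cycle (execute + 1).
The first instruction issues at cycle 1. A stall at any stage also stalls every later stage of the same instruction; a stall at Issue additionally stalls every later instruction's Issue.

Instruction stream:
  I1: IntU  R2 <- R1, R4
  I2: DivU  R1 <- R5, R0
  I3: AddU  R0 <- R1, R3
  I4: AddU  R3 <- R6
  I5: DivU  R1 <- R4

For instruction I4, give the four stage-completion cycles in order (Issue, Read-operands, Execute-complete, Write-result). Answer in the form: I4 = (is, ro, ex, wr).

I4 = (16, 17, 19, 20)

1) issue 1, read 2, done 3, write 4
2) issue 2, read 3, done 10, write 11
3) issue 3, read 12, done 14, write 15  <RAW R1: wait I2 write@11>
4) issue 16, read 17, done 19, write 20  <struct: AddU busy until I3 writes@15>
5) issue 17, read 18, done 25, write 26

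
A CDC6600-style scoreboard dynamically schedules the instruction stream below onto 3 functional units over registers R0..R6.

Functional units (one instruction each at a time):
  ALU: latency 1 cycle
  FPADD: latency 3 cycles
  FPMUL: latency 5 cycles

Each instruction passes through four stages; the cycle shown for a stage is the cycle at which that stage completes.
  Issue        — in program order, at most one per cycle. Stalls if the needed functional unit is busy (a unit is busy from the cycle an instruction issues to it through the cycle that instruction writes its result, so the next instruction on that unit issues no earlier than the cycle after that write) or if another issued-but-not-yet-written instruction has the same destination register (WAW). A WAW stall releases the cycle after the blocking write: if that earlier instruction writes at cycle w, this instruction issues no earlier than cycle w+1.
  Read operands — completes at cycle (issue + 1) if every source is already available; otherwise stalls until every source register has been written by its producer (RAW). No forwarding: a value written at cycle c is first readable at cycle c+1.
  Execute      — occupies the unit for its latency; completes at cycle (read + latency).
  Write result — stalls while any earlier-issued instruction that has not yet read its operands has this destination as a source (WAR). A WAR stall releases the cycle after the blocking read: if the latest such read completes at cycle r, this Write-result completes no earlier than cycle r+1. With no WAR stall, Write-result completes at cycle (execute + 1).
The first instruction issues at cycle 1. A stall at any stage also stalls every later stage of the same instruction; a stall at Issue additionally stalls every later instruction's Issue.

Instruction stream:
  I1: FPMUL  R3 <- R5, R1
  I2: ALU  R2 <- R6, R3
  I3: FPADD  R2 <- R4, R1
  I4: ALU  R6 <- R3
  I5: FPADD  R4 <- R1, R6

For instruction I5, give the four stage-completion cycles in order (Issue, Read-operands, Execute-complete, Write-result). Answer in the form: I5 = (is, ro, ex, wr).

[1] I1→FPMUL
[2] I1 RO, I2→ALU
[7] I1 EX
[8] I1 WR R3
[9] I2 RO
[10] I2 EX
[11] I2 WR R2
[12] I3→FPADD
[13] I3 RO, I4→ALU
[14] I4 RO
[15] I4 EX
[16] I3 EX, I4 WR R6
[17] I3 WR R2
[18] I5→FPADD
[19] I5 RO
[22] I5 EX
[23] I5 WR R4

I5 = (18, 19, 22, 23)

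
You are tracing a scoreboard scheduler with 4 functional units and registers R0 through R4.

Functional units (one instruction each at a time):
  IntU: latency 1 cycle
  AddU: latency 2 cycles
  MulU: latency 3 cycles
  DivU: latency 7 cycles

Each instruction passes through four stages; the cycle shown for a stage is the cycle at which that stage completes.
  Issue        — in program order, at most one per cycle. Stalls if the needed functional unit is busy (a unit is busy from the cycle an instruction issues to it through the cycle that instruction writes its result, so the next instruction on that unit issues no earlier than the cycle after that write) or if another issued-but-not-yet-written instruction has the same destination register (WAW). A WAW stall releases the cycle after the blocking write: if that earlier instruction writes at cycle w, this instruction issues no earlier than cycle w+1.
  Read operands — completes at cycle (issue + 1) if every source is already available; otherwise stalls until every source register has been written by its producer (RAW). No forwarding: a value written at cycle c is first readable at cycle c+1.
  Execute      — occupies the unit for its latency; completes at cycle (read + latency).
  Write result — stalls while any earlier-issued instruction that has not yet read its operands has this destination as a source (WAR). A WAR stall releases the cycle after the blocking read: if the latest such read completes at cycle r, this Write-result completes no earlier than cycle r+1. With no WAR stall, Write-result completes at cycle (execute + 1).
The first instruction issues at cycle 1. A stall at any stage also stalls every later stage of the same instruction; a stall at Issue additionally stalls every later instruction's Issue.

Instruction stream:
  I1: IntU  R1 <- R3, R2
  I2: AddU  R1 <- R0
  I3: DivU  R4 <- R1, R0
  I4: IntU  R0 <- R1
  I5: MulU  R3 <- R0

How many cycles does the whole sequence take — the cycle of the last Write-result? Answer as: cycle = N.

cycle = 18

cycle 1: I1 dispatched to IntU
cycle 2: I1 operands ready
cycle 3: I1 complete
cycle 4: R1←I1
cycle 5: I2 dispatched to AddU
cycle 6: I2 operands ready · I3 dispatched to DivU
cycle 7: I4 dispatched to IntU
cycle 8: I2 complete · I5 dispatched to MulU
cycle 9: R1←I2
cycle 10: I3 operands ready · I4 operands ready
cycle 11: I4 complete
cycle 12: R0←I4
cycle 13: I5 operands ready
cycle 16: I5 complete
cycle 17: I3 complete · R3←I5
cycle 18: R4←I3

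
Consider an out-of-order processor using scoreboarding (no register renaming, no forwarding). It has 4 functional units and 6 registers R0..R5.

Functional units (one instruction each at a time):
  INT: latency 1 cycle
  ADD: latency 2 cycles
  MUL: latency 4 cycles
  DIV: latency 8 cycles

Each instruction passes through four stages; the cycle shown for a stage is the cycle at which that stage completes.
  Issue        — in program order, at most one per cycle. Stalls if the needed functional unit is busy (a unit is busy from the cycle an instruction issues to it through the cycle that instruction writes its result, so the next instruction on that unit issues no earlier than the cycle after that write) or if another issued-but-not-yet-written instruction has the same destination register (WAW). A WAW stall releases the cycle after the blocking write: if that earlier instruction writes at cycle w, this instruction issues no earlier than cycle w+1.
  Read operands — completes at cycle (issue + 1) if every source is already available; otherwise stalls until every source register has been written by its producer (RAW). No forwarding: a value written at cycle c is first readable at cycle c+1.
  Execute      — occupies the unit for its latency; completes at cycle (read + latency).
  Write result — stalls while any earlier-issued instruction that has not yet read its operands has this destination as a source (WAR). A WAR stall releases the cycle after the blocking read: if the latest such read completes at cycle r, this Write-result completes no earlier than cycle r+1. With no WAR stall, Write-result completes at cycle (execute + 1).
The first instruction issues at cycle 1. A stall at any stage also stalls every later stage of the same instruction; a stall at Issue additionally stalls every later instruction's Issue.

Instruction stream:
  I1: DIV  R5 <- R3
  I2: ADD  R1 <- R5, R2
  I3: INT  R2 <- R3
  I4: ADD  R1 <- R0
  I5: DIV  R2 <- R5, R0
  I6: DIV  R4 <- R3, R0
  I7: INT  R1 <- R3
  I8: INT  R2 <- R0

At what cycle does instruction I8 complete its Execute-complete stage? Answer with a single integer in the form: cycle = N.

cycle = 35

[1] I1→DIV
[2] I1 RO · I2→ADD
[3] I3→INT
[4] I3 RO
[5] I3 EX
[10] I1 EX
[11] I1 WR R5
[12] I2 RO
[13] I3 WR R2
[14] I2 EX
[15] I2 WR R1
[16] I4→ADD
[17] I4 RO · I5→DIV
[18] I5 RO
[19] I4 EX
[20] I4 WR R1
[26] I5 EX
[27] I5 WR R2
[28] I6→DIV
[29] I6 RO · I7→INT
[30] I7 RO
[31] I7 EX
[32] I7 WR R1
[33] I8→INT
[34] I8 RO
[35] I8 EX
[36] I8 WR R2
[37] I6 EX
[38] I6 WR R4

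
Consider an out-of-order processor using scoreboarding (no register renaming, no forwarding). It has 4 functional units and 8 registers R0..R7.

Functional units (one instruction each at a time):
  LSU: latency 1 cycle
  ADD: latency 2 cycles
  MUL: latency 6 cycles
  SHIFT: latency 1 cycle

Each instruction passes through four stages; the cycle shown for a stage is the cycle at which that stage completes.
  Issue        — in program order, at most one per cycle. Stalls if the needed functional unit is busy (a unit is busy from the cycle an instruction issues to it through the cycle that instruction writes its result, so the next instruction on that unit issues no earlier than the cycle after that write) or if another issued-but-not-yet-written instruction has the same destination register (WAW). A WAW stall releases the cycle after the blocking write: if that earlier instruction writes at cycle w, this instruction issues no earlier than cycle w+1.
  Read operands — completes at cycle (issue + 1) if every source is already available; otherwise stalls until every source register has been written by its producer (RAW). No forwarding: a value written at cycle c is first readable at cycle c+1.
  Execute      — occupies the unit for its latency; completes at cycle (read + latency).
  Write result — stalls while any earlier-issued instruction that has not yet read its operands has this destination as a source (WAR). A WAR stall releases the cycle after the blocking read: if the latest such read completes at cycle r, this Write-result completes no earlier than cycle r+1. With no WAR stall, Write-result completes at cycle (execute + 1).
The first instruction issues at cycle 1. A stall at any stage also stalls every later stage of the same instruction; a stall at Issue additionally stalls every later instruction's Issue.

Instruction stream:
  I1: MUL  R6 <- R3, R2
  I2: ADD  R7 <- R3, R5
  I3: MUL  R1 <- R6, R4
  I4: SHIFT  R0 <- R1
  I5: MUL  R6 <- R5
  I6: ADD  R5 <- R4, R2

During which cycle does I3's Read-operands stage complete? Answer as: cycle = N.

1) issue 1, read 2, done 8, write 9
2) issue 2, read 3, done 5, write 6
3) issue 10, read 11, done 17, write 18  <struct: MUL busy until I1 writes@9>
4) issue 11, read 19, done 20, write 21  <RAW R1: wait I3 write@18>
5) issue 19, read 20, done 26, write 27  <struct: MUL busy until I3 writes@18>
6) issue 20, read 21, done 23, write 24

cycle = 11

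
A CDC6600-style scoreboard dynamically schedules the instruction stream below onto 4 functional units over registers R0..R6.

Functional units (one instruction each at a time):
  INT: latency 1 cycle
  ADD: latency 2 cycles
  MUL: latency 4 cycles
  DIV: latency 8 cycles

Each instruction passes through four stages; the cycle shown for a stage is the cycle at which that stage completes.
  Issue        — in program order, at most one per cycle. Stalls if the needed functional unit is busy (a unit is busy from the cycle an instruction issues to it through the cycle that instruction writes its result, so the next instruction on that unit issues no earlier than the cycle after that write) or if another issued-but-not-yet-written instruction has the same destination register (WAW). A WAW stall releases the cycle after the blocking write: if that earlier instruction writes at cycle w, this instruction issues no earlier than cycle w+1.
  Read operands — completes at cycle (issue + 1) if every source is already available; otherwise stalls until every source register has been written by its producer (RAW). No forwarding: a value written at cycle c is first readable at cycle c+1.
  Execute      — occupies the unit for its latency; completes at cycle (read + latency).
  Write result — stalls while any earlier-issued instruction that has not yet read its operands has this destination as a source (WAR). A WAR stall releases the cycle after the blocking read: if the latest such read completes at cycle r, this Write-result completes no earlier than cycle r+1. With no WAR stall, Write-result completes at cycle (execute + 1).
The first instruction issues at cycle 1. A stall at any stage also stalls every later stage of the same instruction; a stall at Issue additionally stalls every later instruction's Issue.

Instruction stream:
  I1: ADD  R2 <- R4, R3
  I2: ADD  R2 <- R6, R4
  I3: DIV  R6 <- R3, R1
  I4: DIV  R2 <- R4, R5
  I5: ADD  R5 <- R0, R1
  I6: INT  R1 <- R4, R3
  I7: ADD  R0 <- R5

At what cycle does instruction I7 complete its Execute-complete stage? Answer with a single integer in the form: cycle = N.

cycle = 27

[1] issue I1 (ADD)
[2] I1 read-ops
[4] I1 finished on ADD
[5] I1→R2
[6] issue I2 (ADD)
[7] I2 read-ops; issue I3 (DIV)
[8] I3 read-ops
[9] I2 finished on ADD
[10] I2→R2
[16] I3 finished on DIV
[17] I3→R6
[18] issue I4 (DIV)
[19] I4 read-ops; issue I5 (ADD)
[20] I5 read-ops; issue I6 (INT)
[21] I6 read-ops
[22] I5 finished on ADD; I6 finished on INT
[23] I5→R5; I6→R1
[24] issue I7 (ADD)
[25] I7 read-ops
[27] I4 finished on DIV; I7 finished on ADD
[28] I4→R2; I7→R0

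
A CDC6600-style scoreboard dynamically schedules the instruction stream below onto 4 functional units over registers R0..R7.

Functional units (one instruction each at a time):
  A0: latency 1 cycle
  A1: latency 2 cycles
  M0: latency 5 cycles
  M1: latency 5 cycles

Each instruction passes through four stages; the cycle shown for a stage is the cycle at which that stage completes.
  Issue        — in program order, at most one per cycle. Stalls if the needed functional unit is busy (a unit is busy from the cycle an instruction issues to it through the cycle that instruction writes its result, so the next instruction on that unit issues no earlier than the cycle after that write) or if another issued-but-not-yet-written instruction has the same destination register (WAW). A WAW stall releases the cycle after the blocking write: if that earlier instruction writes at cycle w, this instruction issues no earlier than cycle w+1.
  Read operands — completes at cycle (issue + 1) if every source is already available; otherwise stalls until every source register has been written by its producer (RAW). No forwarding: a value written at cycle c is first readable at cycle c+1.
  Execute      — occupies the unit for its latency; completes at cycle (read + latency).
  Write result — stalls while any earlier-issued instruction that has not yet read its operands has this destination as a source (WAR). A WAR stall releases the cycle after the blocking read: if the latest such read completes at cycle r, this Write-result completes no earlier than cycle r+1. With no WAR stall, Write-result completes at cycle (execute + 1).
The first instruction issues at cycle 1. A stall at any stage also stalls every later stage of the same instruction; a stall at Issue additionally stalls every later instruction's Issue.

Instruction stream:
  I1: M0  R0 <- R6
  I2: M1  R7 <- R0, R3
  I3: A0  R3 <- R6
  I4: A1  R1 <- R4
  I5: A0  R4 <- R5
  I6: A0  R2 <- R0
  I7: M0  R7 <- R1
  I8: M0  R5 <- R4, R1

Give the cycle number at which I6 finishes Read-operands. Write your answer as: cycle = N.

cycle 1: issue I1 (M0)
cycle 2: I1 read-ops | issue I2 (M1)
cycle 3: issue I3 (A0)
cycle 4: I3 read-ops | issue I4 (A1)
cycle 5: I3 finished on A0 | I4 read-ops
cycle 7: I1 finished on M0 | I4 finished on A1
cycle 8: I1→R0 | I4→R1
cycle 9: I2 read-ops
cycle 10: I3→R3
cycle 11: issue I5 (A0)
cycle 12: I5 read-ops
cycle 13: I5 finished on A0
cycle 14: I2 finished on M1 | I5→R4
cycle 15: I2→R7 | issue I6 (A0)
cycle 16: I6 read-ops | issue I7 (M0)
cycle 17: I6 finished on A0 | I7 read-ops
cycle 18: I6→R2
cycle 22: I7 finished on M0
cycle 23: I7→R7
cycle 24: issue I8 (M0)
cycle 25: I8 read-ops
cycle 30: I8 finished on M0
cycle 31: I8→R5

cycle = 16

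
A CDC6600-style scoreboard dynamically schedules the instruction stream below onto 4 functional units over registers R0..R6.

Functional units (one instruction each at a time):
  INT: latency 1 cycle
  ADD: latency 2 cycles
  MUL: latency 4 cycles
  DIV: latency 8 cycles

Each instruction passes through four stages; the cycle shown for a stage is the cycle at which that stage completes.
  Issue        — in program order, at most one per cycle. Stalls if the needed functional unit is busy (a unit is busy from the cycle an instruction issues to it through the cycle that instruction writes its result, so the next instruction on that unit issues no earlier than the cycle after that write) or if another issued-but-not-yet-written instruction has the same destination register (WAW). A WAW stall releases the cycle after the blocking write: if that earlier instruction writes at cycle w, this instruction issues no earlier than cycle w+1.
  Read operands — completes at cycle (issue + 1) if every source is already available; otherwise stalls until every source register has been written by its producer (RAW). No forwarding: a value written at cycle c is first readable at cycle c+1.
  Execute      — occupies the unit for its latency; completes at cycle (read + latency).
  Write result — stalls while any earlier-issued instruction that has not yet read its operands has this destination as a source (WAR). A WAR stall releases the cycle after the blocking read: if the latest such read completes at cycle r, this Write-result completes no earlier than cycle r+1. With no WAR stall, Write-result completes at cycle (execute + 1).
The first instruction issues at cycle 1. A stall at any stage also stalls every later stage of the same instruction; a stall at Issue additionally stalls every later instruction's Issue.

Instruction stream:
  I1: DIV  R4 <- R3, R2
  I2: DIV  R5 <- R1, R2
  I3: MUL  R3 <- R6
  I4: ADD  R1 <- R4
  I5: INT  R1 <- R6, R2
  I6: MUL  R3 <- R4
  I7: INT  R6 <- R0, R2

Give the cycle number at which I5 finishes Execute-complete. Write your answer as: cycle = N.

t=1  I1 issues→DIV
t=2  I1 reads
t=10  I1 exec-done
t=11  I1 writes R4
t=12  I2 issues→DIV
t=13  I2 reads | I3 issues→MUL
t=14  I3 reads | I4 issues→ADD
t=15  I4 reads
t=17  I4 exec-done
t=18  I3 exec-done | I4 writes R1
t=19  I3 writes R3 | I5 issues→INT
t=20  I5 reads | I6 issues→MUL
t=21  I2 exec-done | I5 exec-done | I6 reads
t=22  I2 writes R5 | I5 writes R1
t=23  I7 issues→INT
t=24  I7 reads
t=25  I6 exec-done | I7 exec-done
t=26  I6 writes R3 | I7 writes R6

cycle = 21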